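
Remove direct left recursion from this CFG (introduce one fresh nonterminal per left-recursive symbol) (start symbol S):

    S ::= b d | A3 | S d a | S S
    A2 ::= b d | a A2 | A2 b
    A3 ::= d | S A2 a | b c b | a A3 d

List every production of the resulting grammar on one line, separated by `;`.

Directly left-recursive nonterminals: S, A2.
For S: α = {d a, S}, β = {b d, A3}. Rewrite as S → β S' and S' → α S' | ε.
For A2: α = {b}, β = {b d, a A2}. Rewrite as A2 → β A2' and A2' → α A2' | ε.

S ::= b d S' | A3 S'; A2 ::= b d A2' | a A2 A2'; A3 ::= d | S A2 a | b c b | a A3 d; S' ::= d a S' | S S' | ε; A2' ::= b A2' | ε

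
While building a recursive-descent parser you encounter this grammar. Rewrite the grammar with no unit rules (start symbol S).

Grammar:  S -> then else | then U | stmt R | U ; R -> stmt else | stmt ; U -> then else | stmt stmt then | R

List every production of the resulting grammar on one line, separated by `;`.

Unit pairs: S ⇒* {R, U}; U ⇒* {R}.
For each unit pair (A, B), copy every non-unit production of B to A, then drop all unit productions.

S -> then else | stmt stmt then | then U | stmt R | stmt else | stmt; R -> stmt else | stmt; U -> then else | stmt stmt then | stmt else | stmt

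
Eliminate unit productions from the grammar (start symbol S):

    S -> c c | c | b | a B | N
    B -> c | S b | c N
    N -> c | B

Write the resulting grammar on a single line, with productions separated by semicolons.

Unit pairs: N ⇒* {B}; S ⇒* {B, N}.
For every A with A ⇒* B via unit rules, add B's non-unit alternatives to A; then delete every rule of the form X → Y.

S -> c | S b | c N | c c | b | a B; B -> c | S b | c N; N -> c | S b | c N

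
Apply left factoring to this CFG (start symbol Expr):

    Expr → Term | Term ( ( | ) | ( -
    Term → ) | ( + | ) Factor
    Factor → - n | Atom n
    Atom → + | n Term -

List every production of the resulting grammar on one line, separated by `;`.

Expr → ) | ( - | Term Expr1; Term → ( + | ) Term1; Factor → - n | Atom n; Atom → + | n Term -; Expr1 → ε | ( (; Term1 → ε | Factor

Expr has alternatives sharing prefix 'Term': factor to Expr → Term Expr1 with Expr1 → ε | ( (.
Term has alternatives sharing prefix ')': factor to Term → ) Term1 with Term1 → ε | Factor.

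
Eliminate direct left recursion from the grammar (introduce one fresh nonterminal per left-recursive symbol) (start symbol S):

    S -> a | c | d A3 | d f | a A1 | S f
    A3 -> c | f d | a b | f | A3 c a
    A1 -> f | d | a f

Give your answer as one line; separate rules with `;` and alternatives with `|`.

Left recursion appears on S, A3.
For S: α = {f}, β = {a, c, d A3, d f, a A1}. Rewrite as S → β S' and S' → α S' | ε.
For A3: α = {c a}, β = {c, f d, a b, f}. Rewrite as A3 → β A3' and A3' → α A3' | ε.

S -> a S' | c S' | d A3 S' | d f S' | a A1 S'; A3 -> c A3' | f d A3' | a b A3' | f A3'; A1 -> f | d | a f; S' -> f S' | ε; A3' -> c a A3' | ε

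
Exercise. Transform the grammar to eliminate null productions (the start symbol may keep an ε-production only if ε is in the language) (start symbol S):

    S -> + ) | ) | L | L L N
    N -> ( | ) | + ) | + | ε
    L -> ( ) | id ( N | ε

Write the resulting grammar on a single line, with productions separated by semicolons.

S -> + ) | ) | L | L L N | L L | L N | N | ε; N -> ( | ) | + ) | +; L -> ( ) | id ( N | id (

Nullable set = {L, N, S}.
ε ∈ L(G) since S is nullable, so keep S → ε.
For each production, add variants omitting each subset of nullable occurrences: S → L L N gives L L N | L L | L N | N. L → id ( N gives id ( N | id (.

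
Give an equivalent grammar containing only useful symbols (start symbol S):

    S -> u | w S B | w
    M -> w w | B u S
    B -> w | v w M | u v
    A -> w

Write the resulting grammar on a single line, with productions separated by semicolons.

Generating nonterminals: {A, B, M, S}.
Reachable from S after that: {B, M, S}.
Removed useless symbols: {A} and every production mentioning them.

S -> u | w S B | w; M -> w w | B u S; B -> w | v w M | u v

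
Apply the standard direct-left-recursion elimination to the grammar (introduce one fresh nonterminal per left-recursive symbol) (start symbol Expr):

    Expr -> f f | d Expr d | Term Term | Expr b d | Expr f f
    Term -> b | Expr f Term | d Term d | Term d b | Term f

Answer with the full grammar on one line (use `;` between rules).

Left recursion appears on Expr, Term.
For Expr: α = {b d, f f}, β = {f f, d Expr d, Term Term}. Rewrite as Expr → β Expr1 and Expr1 → α Expr1 | ε.
For Term: α = {d b, f}, β = {b, Expr f Term, d Term d}. Rewrite as Term → β Term1 and Term1 → α Term1 | ε.

Expr -> f f Expr1 | d Expr d Expr1 | Term Term Expr1; Term -> b Term1 | Expr f Term Term1 | d Term d Term1; Expr1 -> b d Expr1 | f f Expr1 | ε; Term1 -> d b Term1 | f Term1 | ε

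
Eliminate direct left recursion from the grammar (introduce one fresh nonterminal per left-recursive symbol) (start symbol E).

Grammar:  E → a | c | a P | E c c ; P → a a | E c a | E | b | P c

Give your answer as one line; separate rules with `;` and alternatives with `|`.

Left recursion appears on E, P.
For E: α = {c c}, β = {a, c, a P}. Rewrite as E → β E' and E' → α E' | ε.
For P: α = {c}, β = {a a, E c a, E, b}. Rewrite as P → β P' and P' → α P' | ε.

E → a E' | c E' | a P E'; P → a a P' | E c a P' | E P' | b P'; E' → c c E' | ε; P' → c P' | ε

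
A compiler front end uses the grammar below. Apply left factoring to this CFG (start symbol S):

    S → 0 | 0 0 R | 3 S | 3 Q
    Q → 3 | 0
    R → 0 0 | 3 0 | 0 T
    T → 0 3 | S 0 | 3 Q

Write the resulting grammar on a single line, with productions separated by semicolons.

S has alternatives sharing prefix '0': factor to S → 0 S' with S' → ε | 0 R.
S has alternatives sharing prefix '3': factor to S → 3 S'' with S'' → S | Q.
R has alternatives sharing prefix '0': factor to R → 0 R' with R' → 0 | T.

S → 0 S' | 3 S''; Q → 3 | 0; R → 3 0 | 0 R'; T → 0 3 | S 0 | 3 Q; S' → ε | 0 R; S'' → S | Q; R' → 0 | T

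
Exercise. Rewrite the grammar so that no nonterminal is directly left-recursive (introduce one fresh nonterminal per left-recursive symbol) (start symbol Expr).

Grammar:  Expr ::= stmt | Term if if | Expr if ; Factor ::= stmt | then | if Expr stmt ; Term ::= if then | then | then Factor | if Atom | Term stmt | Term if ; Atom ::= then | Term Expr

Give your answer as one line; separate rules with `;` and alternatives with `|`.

Expr, Term are directly left-recursive.
For Expr: α = {if}, β = {stmt, Term if if}. Rewrite as Expr → β Expr1 and Expr1 → α Expr1 | ε.
For Term: α = {stmt, if}, β = {if then, then, then Factor, if Atom}. Rewrite as Term → β Term1 and Term1 → α Term1 | ε.

Expr ::= stmt Expr1 | Term if if Expr1; Factor ::= stmt | then | if Expr stmt; Term ::= if then Term1 | then Term1 | then Factor Term1 | if Atom Term1; Atom ::= then | Term Expr; Expr1 ::= if Expr1 | ε; Term1 ::= stmt Term1 | if Term1 | ε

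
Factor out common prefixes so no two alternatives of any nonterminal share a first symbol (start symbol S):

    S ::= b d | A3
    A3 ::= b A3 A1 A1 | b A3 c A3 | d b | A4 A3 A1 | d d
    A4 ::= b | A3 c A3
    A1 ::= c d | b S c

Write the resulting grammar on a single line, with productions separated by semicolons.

S ::= b d | A3; A3 ::= A4 A3 A1 | b A3 A3' | d A3''; A4 ::= b | A3 c A3; A1 ::= c d | b S c; A3' ::= A1 A1 | c A3; A3'' ::= b | d

A3 has alternatives sharing prefix 'b A3': factor to A3 → b A3 A3' with A3' → A1 A1 | c A3.
A3 has alternatives sharing prefix 'd': factor to A3 → d A3'' with A3'' → b | d.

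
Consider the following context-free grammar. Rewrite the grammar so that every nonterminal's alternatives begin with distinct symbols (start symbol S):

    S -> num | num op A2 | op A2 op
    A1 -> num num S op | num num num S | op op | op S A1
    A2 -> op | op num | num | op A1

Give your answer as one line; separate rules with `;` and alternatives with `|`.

S has alternatives sharing prefix 'num': factor to S → num S' with S' → ε | op A2.
A1 has alternatives sharing prefix 'num num': factor to A1 → num num A1' with A1' → S op | num S.
A1 has alternatives sharing prefix 'op': factor to A1 → op A1'' with A1'' → op | S A1.
A2 has alternatives sharing prefix 'op': factor to A2 → op A2' with A2' → ε | num | A1.

S -> op A2 op | num S'; A1 -> num num A1' | op A1''; A2 -> num | op A2'; S' -> ε | op A2; A1' -> S op | num S; A1'' -> op | S A1; A2' -> ε | num | A1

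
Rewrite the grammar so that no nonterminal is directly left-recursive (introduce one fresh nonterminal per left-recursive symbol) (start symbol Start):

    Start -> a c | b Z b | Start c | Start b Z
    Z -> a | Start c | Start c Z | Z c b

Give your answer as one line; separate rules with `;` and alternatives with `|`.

Start -> a c Start1 | b Z b Start1; Z -> a Z1 | Start c Z1 | Start c Z Z1; Start1 -> c Start1 | b Z Start1 | ε; Z1 -> c b Z1 | ε

Start, Z are directly left-recursive.
For Start: α = {c, b Z}, β = {a c, b Z b}. Rewrite as Start → β Start1 and Start1 → α Start1 | ε.
For Z: α = {c b}, β = {a, Start c, Start c Z}. Rewrite as Z → β Z1 and Z1 → α Z1 | ε.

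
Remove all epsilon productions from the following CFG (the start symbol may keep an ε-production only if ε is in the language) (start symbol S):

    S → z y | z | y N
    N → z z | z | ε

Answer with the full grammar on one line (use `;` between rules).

S → z y | z | y N | y; N → z z | z

Nullable nonterminals: {N}.
ε ∉ L(G), so no ε-production is kept.
Expand every rule over subsets of its nullable positions: S → y N gives y N | y.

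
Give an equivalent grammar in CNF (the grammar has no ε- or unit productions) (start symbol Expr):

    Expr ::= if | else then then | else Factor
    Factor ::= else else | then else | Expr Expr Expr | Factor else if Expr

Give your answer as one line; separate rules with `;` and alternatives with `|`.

Introduce a nonterminal for each terminal appearing in a rule of length ≥ 2: X1 → else, X2 → then, X3 → if.
Binarize each right-hand side of length ≥ 3 by chaining fresh nonterminals (Y1, Y2, …): affected rules were Expr → X1 X2 X2; Factor → Expr Expr Expr; Factor → Factor X1 X3 Expr.

Expr ::= if | X1 Y1 | X1 Factor; Factor ::= X1 X1 | X2 X1 | Expr Y2 | Factor Y3; X1 ::= else; X2 ::= then; X3 ::= if; Y1 ::= X2 X2; Y2 ::= Expr Expr; Y3 ::= X1 Y4; Y4 ::= X3 Expr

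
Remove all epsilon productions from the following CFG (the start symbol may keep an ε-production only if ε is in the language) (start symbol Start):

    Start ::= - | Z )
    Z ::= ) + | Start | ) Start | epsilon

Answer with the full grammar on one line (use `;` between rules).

Start ::= - | Z ) | ); Z ::= ) + | Start | ) Start

The nullable symbols are {Z}.
ε ∉ L(G), so no ε-production is kept.
For each production, add variants omitting each subset of nullable occurrences: Start → Z ) gives Z ) | ).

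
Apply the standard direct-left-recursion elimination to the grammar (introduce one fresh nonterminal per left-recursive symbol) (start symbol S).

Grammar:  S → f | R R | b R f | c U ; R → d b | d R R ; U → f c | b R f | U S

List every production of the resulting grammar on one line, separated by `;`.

Left recursion appears on U.
For U: α = {S}, β = {f c, b R f}. Rewrite as U → β U' and U' → α U' | ε.

S → f | R R | b R f | c U; R → d b | d R R; U → f c U' | b R f U'; U' → S U' | epsilon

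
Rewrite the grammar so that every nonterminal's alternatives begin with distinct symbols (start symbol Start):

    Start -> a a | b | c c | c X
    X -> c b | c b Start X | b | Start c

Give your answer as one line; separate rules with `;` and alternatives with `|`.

Start has alternatives sharing prefix 'c': factor to Start → c Start1 with Start1 → c | X.
X has alternatives sharing prefix 'c b': factor to X → c b X1 with X1 → ε | Start X.

Start -> a a | b | c Start1; X -> b | Start c | c b X1; Start1 -> c | X; X1 -> ε | Start X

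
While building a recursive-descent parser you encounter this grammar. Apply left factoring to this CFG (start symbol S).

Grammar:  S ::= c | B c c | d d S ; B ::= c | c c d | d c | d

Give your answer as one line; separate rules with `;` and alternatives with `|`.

S ::= c | B c c | d d S; B ::= c B' | d B''; B' ::= ε | c d; B'' ::= c | ε

B has alternatives sharing prefix 'c': factor to B → c B' with B' → ε | c d.
B has alternatives sharing prefix 'd': factor to B → d B'' with B'' → c | ε.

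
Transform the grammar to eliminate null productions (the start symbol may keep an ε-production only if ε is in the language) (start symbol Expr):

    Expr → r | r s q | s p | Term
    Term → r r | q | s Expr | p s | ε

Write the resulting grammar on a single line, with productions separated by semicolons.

Expr → r | r s q | s p | Term | ε; Term → r r | q | s Expr | s | p s

Nullable nonterminals: {Expr, Term}.
ε ∈ L(G) since Expr is nullable, so keep Expr → ε.
Expand every rule over subsets of its nullable positions: Term → s Expr gives s Expr | s.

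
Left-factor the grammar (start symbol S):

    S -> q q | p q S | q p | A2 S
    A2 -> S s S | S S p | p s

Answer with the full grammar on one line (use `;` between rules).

S -> p q S | A2 S | q S'; A2 -> p s | S A2'; S' -> q | p; A2' -> s S | S p

S has alternatives sharing prefix 'q': factor to S → q S' with S' → q | p.
A2 has alternatives sharing prefix 'S': factor to A2 → S A2' with A2' → s S | S p.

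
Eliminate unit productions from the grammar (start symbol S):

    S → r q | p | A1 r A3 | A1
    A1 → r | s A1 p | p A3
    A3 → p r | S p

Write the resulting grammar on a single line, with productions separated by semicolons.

Unit pairs: S ⇒* {A1}.
For each unit pair (A, B), copy every non-unit production of B to A, then drop all unit productions.

S → r | s A1 p | p A3 | r q | p | A1 r A3; A1 → r | s A1 p | p A3; A3 → p r | S p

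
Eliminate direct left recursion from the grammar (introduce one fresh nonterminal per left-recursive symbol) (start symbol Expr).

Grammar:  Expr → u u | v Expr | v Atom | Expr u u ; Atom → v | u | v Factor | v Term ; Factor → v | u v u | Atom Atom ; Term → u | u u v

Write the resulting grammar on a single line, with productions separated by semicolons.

Expr → u u Expr1 | v Expr Expr1 | v Atom Expr1; Atom → v | u | v Factor | v Term; Factor → v | u v u | Atom Atom; Term → u | u u v; Expr1 → u u Expr1 | ε

Directly left-recursive nonterminal: Expr.
For Expr: α = {u u}, β = {u u, v Expr, v Atom}. Rewrite as Expr → β Expr1 and Expr1 → α Expr1 | ε.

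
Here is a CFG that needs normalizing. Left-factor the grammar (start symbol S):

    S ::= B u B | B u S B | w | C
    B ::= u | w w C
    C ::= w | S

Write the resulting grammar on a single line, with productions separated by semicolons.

S has alternatives sharing prefix 'B u': factor to S → B u S' with S' → B | S B.

S ::= w | C | B u S'; B ::= u | w w C; C ::= w | S; S' ::= B | S B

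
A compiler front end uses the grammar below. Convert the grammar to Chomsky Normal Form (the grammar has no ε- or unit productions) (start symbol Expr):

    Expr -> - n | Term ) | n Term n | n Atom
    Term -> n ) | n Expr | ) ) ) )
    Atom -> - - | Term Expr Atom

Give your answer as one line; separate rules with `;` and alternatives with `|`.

Expr -> X1 X2 | Term X3 | X2 Y1 | X2 Atom; Term -> X2 X3 | X2 Expr | X3 Y2; Atom -> X1 X1 | Term Y4; X1 -> -; X2 -> n; X3 -> ); Y1 -> Term X2; Y2 -> X3 Y3; Y3 -> X3 X3; Y4 -> Expr Atom

Introduce a nonterminal for each terminal appearing in a rule of length ≥ 2: X1 → -, X2 → n, X3 → ).
Binarize each right-hand side of length ≥ 3 by chaining fresh nonterminals (Y1, Y2, …): affected rules were Expr → X2 Term X2; Term → X3 X3 X3 X3; Atom → Term Expr Atom.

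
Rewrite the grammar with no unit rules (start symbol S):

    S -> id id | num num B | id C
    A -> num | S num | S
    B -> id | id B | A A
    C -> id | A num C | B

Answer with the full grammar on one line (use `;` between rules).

S -> id id | num num B | id C; A -> id id | num num B | id C | num | S num; B -> id | id B | A A; C -> id | id B | A A | A num C

Unit pairs: A ⇒* {S}; C ⇒* {B}.
For every A with A ⇒* B via unit rules, add B's non-unit alternatives to A; then delete every rule of the form X → Y.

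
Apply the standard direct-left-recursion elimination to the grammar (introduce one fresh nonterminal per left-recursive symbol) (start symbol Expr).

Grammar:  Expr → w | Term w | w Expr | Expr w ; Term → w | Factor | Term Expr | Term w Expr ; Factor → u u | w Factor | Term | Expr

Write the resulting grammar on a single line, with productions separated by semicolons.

Expr → w Expr1 | Term w Expr1 | w Expr Expr1; Term → w Term1 | Factor Term1; Factor → u u | w Factor | Term | Expr; Expr1 → w Expr1 | ε; Term1 → Expr Term1 | w Expr Term1 | ε

Expr, Term are directly left-recursive.
For Expr: α = {w}, β = {w, Term w, w Expr}. Rewrite as Expr → β Expr1 and Expr1 → α Expr1 | ε.
For Term: α = {Expr, w Expr}, β = {w, Factor}. Rewrite as Term → β Term1 and Term1 → α Term1 | ε.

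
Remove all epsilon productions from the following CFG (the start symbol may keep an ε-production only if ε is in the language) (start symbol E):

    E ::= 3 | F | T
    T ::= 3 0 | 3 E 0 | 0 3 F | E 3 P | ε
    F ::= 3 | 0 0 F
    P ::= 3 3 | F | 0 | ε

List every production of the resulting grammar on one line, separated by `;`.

Nullable set = {E, P, T}.
ε ∈ L(G) since E is nullable, so keep E → ε.
For each production, add variants omitting each subset of nullable occurrences: T → E 3 P gives E 3 P | E 3 | 3 P | 3.

E ::= 3 | F | T | ε; T ::= 3 0 | 3 E 0 | 0 3 F | E 3 P | E 3 | 3 P | 3; F ::= 3 | 0 0 F; P ::= 3 3 | F | 0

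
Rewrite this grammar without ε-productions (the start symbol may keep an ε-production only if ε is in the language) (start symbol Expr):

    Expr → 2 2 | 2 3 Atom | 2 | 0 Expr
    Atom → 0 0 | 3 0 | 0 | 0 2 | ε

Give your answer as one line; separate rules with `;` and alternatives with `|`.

Expr → 2 2 | 2 3 Atom | 2 3 | 2 | 0 Expr; Atom → 0 0 | 3 0 | 0 | 0 2

Nullable set = {Atom}.
ε ∉ L(G), so no ε-production is kept.
For each production, add variants omitting each subset of nullable occurrences: Expr → 2 3 Atom gives 2 3 Atom | 2 3.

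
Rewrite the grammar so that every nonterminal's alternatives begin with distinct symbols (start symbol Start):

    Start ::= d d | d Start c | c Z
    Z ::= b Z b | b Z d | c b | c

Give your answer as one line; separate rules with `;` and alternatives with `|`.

Start ::= c Z | d Start1; Z ::= b Z Z1 | c Z2; Start1 ::= d | Start c; Z1 ::= b | d; Z2 ::= b | ε

Start has alternatives sharing prefix 'd': factor to Start → d Start1 with Start1 → d | Start c.
Z has alternatives sharing prefix 'b Z': factor to Z → b Z Z1 with Z1 → b | d.
Z has alternatives sharing prefix 'c': factor to Z → c Z2 with Z2 → b | ε.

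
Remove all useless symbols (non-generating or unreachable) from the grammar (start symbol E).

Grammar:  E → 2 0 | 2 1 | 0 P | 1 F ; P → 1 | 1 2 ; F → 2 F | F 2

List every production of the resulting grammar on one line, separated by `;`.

Generating nonterminals: {E, P}.
Reachable from E after that: {E, P}.
Removed useless symbols: {F} and every production mentioning them.

E → 2 0 | 2 1 | 0 P; P → 1 | 1 2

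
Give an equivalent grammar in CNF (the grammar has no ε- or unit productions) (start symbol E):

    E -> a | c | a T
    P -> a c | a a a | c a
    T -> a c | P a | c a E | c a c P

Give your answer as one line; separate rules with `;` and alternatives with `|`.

Introduce a nonterminal for each terminal appearing in a rule of length ≥ 2: X1 → a, X2 → c.
Binarize each right-hand side of length ≥ 3 by chaining fresh nonterminals (Y1, Y2, …): affected rules were P → X1 X1 X1; T → X2 X1 E; T → X2 X1 X2 P.

E -> a | c | X1 T; P -> X1 X2 | X1 Y1 | X2 X1; T -> X1 X2 | P X1 | X2 Y2 | X2 Y3; X1 -> a; X2 -> c; Y1 -> X1 X1; Y2 -> X1 E; Y3 -> X1 Y4; Y4 -> X2 P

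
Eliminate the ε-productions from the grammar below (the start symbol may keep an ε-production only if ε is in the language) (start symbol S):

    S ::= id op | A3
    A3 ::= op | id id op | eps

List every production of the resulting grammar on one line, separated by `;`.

S ::= id op | A3 | ε; A3 ::= op | id id op

Nullable set = {A3, S}.
ε ∈ L(G) since S is nullable, so keep S → ε.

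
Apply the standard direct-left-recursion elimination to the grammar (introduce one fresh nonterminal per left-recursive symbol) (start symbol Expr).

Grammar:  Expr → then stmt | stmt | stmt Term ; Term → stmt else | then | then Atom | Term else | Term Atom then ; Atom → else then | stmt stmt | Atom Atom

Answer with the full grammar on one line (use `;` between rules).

Expr → then stmt | stmt | stmt Term; Term → stmt else Term1 | then Term1 | then Atom Term1; Atom → else then Atom1 | stmt stmt Atom1; Term1 → else Term1 | Atom then Term1 | eps; Atom1 → Atom Atom1 | eps

Left recursion appears on Term, Atom.
For Term: α = {else, Atom then}, β = {stmt else, then, then Atom}. Rewrite as Term → β Term1 and Term1 → α Term1 | ε.
For Atom: α = {Atom}, β = {else then, stmt stmt}. Rewrite as Atom → β Atom1 and Atom1 → α Atom1 | ε.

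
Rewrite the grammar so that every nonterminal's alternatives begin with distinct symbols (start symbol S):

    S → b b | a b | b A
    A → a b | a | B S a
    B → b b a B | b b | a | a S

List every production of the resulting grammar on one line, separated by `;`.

S has alternatives sharing prefix 'b': factor to S → b S' with S' → b | A.
A has alternatives sharing prefix 'a': factor to A → a A' with A' → b | ε.
B has alternatives sharing prefix 'b b': factor to B → b b B' with B' → a B | ε.
B has alternatives sharing prefix 'a': factor to B → a B'' with B'' → ε | S.

S → a b | b S'; A → B S a | a A'; B → b b B' | a B''; S' → b | A; A' → b | ε; B' → a B | ε; B'' → ε | S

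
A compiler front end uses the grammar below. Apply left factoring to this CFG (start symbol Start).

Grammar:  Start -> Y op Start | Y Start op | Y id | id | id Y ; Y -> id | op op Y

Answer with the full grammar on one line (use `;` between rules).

Start -> Y Start1 | id Start2; Y -> id | op op Y; Start1 -> op Start | Start op | id; Start2 -> ε | Y

Start has alternatives sharing prefix 'Y': factor to Start → Y Start1 with Start1 → op Start | Start op | id.
Start has alternatives sharing prefix 'id': factor to Start → id Start2 with Start2 → ε | Y.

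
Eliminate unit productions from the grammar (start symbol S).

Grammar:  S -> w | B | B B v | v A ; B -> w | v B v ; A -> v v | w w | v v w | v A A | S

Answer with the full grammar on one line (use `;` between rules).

Unit pairs: A ⇒* {B, S}; S ⇒* {B}.
Replace each nonterminal's rules with the union of the non-unit rules of every nonterminal it unit-derives.

S -> w | v B v | B B v | v A; B -> w | v B v; A -> w | v B v | B B v | v A | v v | w w | v v w | v A A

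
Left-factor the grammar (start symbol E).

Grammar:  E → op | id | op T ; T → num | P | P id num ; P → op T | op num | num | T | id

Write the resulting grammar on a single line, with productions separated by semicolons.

E has alternatives sharing prefix 'op': factor to E → op E' with E' → ε | T.
T has alternatives sharing prefix 'P': factor to T → P T' with T' → ε | id num.
P has alternatives sharing prefix 'op': factor to P → op P' with P' → T | num.

E → id | op E'; T → num | P T'; P → num | T | id | op P'; E' → epsilon | T; T' → epsilon | id num; P' → T | num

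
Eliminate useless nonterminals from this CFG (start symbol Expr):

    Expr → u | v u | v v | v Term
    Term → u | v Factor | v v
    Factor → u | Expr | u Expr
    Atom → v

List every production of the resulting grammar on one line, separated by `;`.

Expr → u | v u | v v | v Term; Term → u | v Factor | v v; Factor → u | Expr | u Expr

Generating nonterminals: {Atom, Expr, Factor, Term}.
Reachable from Expr after that: {Expr, Factor, Term}.
Removed useless symbols: {Atom} and every production mentioning them.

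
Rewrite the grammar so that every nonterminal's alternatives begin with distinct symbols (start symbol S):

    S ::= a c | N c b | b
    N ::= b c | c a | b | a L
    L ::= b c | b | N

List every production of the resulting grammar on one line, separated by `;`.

N has alternatives sharing prefix 'b': factor to N → b N' with N' → c | ε.
L has alternatives sharing prefix 'b': factor to L → b L' with L' → c | ε.

S ::= a c | N c b | b; N ::= c a | a L | b N'; L ::= N | b L'; N' ::= c | ε; L' ::= c | ε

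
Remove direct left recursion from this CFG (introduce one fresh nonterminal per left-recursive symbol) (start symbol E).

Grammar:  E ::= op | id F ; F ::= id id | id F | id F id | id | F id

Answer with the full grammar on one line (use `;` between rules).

Left recursion appears on F.
For F: α = {id}, β = {id id, id F, id F id, id}. Rewrite as F → β F' and F' → α F' | ε.

E ::= op | id F; F ::= id id F' | id F F' | id F id F' | id F'; F' ::= id F' | ε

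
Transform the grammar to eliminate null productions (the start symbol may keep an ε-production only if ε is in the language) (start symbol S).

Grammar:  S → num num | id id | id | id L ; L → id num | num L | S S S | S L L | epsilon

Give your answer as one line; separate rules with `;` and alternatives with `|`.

S → num num | id id | id | id L; L → id num | num L | num | S S S | S L L | S L | S

Nullable nonterminals: {L}.
ε ∉ L(G), so no ε-production is kept.
Expand every rule over subsets of its nullable positions: L → num L gives num L | num. L → S L L gives S L L | S L | S.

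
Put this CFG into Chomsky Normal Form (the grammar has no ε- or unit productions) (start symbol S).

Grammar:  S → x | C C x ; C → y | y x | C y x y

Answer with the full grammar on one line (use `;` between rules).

S → x | C Y1; C → y | X2 X1 | C Y2; X1 → x; X2 → y; Y1 → C X1; Y2 → X2 Y3; Y3 → X1 X2

Introduce a nonterminal for each terminal appearing in a rule of length ≥ 2: X1 → x, X2 → y.
Binarize each right-hand side of length ≥ 3 by chaining fresh nonterminals (Y1, Y2, …): affected rules were S → C C X1; C → C X2 X1 X2.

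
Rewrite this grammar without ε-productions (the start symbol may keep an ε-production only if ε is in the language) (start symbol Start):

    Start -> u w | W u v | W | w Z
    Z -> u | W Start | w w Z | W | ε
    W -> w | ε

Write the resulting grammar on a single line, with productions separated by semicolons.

Start -> u w | W u v | u v | W | w Z | w | ε; Z -> u | W Start | W | Start | w w Z | w w; W -> w

The nullable symbols are {Start, W, Z}.
ε ∈ L(G) since Start is nullable, so keep Start → ε.
Expand every rule over subsets of its nullable positions: Start → W u v gives W u v | u v. Start → w Z gives w Z | w. Z → W Start gives W Start | W | Start. Z → w w Z gives w w Z | w w.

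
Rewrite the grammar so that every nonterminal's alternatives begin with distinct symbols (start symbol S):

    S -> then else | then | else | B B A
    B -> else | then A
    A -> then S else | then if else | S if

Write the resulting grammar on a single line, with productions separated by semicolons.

S -> else | B B A | then S'; B -> else | then A; A -> S if | then A'; S' -> else | eps; A' -> S else | if else

S has alternatives sharing prefix 'then': factor to S → then S' with S' → else | ε.
A has alternatives sharing prefix 'then': factor to A → then A' with A' → S else | if else.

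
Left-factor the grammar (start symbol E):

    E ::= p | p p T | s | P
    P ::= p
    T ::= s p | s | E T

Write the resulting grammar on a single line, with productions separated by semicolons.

E has alternatives sharing prefix 'p': factor to E → p E' with E' → ε | p T.
T has alternatives sharing prefix 's': factor to T → s T' with T' → p | ε.

E ::= s | P | p E'; P ::= p; T ::= E T | s T'; E' ::= ε | p T; T' ::= p | ε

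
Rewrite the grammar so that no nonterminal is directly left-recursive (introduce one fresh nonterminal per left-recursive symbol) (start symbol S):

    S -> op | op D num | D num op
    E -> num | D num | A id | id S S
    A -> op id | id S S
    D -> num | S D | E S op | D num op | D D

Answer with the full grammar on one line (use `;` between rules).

S -> op | op D num | D num op; E -> num | D num | A id | id S S; A -> op id | id S S; D -> num D' | S D D' | E S op D'; D' -> num op D' | D D' | ε

D is directly left-recursive.
For D: α = {num op, D}, β = {num, S D, E S op}. Rewrite as D → β D' and D' → α D' | ε.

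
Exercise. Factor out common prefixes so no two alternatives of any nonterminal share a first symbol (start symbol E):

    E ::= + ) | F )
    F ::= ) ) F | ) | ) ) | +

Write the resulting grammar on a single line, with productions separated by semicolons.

F has alternatives sharing prefix ')': factor to F → ) F' with F' → ) F | ε | ).
F' has alternatives sharing prefix ')': factor to F' → ) F'' with F'' → F | ε.

E ::= + ) | F ); F ::= + | ) F'; F' ::= ε | ) F''; F'' ::= F | ε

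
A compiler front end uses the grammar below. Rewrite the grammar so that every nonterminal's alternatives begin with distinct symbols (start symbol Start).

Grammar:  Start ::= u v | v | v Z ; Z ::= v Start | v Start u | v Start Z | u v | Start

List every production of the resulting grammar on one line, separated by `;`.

Start ::= u v | v Start1; Z ::= u v | Start | v Start Z1; Start1 ::= eps | Z; Z1 ::= eps | u | Z

Start has alternatives sharing prefix 'v': factor to Start → v Start1 with Start1 → ε | Z.
Z has alternatives sharing prefix 'v Start': factor to Z → v Start Z1 with Z1 → ε | u | Z.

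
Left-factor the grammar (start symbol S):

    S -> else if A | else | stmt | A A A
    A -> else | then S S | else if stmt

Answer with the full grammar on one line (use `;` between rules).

S -> stmt | A A A | else S'; A -> then S S | else A'; S' -> if A | ε; A' -> ε | if stmt

S has alternatives sharing prefix 'else': factor to S → else S' with S' → if A | ε.
A has alternatives sharing prefix 'else': factor to A → else A' with A' → ε | if stmt.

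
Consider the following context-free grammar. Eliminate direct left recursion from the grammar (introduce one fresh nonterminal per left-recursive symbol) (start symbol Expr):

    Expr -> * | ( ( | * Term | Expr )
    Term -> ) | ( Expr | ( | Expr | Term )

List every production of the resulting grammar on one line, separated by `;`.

Left recursion appears on Expr, Term.
For Expr: α = {)}, β = {*, ( (, * Term}. Rewrite as Expr → β Expr1 and Expr1 → α Expr1 | ε.
For Term: α = {)}, β = {), ( Expr, (, Expr}. Rewrite as Term → β Term1 and Term1 → α Term1 | ε.

Expr -> * Expr1 | ( ( Expr1 | * Term Expr1; Term -> ) Term1 | ( Expr Term1 | ( Term1 | Expr Term1; Expr1 -> ) Expr1 | ε; Term1 -> ) Term1 | ε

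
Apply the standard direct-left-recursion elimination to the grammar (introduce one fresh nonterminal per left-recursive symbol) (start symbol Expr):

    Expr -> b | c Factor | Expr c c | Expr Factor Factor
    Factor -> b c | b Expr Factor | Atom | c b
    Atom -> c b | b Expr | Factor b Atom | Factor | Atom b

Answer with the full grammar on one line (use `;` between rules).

Expr -> b Expr1 | c Factor Expr1; Factor -> b c | b Expr Factor | Atom | c b; Atom -> c b Atom1 | b Expr Atom1 | Factor b Atom Atom1 | Factor Atom1; Expr1 -> c c Expr1 | Factor Factor Expr1 | ε; Atom1 -> b Atom1 | ε

Directly left-recursive nonterminals: Expr, Atom.
For Expr: α = {c c, Factor Factor}, β = {b, c Factor}. Rewrite as Expr → β Expr1 and Expr1 → α Expr1 | ε.
For Atom: α = {b}, β = {c b, b Expr, Factor b Atom, Factor}. Rewrite as Atom → β Atom1 and Atom1 → α Atom1 | ε.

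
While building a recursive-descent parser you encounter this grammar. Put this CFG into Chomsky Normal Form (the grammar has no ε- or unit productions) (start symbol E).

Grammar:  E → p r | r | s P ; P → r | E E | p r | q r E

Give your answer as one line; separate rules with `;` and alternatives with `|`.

Introduce a nonterminal for each terminal appearing in a rule of length ≥ 2: X1 → p, X2 → r, X3 → s, X4 → q.
Binarize each right-hand side of length ≥ 3 by chaining fresh nonterminals (Y1, Y2, …): affected rules were P → X4 X2 E.

E → X1 X2 | r | X3 P; P → r | E E | X1 X2 | X4 Y1; X1 → p; X2 → r; X3 → s; X4 → q; Y1 → X2 E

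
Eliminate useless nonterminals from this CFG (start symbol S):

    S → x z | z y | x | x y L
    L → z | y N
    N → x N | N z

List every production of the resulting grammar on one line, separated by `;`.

S → x z | z y | x | x y L; L → z

Generating nonterminals: {L, S}.
Reachable from S after that: {L, S}.
Removed useless symbols: {N} and every production mentioning them.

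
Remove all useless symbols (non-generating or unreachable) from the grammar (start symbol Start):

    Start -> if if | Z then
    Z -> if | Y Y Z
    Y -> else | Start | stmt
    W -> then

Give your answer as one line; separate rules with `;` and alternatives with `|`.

Start -> if if | Z then; Z -> if | Y Y Z; Y -> else | Start | stmt

Generating nonterminals: {Start, W, Y, Z}.
Reachable from Start after that: {Start, Y, Z}.
Removed useless symbols: {W} and every production mentioning them.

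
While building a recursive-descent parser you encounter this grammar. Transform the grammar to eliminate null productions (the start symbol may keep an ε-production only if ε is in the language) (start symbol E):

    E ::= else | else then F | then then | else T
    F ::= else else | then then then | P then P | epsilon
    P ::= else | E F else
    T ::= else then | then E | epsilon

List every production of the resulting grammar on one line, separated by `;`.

E ::= else | else then F | else then | then then | else T; F ::= else else | then then then | P then P; P ::= else | E F else | E else; T ::= else then | then E

Nullable set = {F, T}.
ε ∉ L(G), so no ε-production is kept.
For each production, add variants omitting each subset of nullable occurrences: E → else then F gives else then F | else then. P → E F else gives E F else | E else.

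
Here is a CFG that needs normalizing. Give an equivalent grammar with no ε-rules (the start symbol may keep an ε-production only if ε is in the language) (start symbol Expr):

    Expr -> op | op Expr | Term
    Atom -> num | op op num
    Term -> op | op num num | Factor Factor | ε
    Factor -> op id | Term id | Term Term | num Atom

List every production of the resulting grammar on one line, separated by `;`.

The nullable symbols are {Expr, Factor, Term}.
ε ∈ L(G) since Expr is nullable, so keep Expr → ε.
Expand every rule over subsets of its nullable positions: Term → Factor Factor gives Factor Factor | Factor. Factor → Term id gives Term id | id. Factor → Term Term gives Term Term | Term.

Expr -> op | op Expr | Term | ε; Atom -> num | op op num; Term -> op | op num num | Factor Factor | Factor; Factor -> op id | Term id | id | Term Term | Term | num Atom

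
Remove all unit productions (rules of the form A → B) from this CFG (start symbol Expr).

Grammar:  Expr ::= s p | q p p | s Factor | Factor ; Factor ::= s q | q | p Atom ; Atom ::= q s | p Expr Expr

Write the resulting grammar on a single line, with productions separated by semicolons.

Expr ::= s q | q | p Atom | s p | q p p | s Factor; Factor ::= s q | q | p Atom; Atom ::= q s | p Expr Expr

Unit pairs: Expr ⇒* {Factor}.
For each unit pair (A, B), copy every non-unit production of B to A, then drop all unit productions.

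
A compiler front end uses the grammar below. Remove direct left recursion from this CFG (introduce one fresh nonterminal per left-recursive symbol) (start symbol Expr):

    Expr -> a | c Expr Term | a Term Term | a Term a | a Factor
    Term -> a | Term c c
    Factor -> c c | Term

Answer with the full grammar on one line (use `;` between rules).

Expr -> a | c Expr Term | a Term Term | a Term a | a Factor; Term -> a Term1; Factor -> c c | Term; Term1 -> c c Term1 | ε

Left recursion appears on Term.
For Term: α = {c c}, β = {a}. Rewrite as Term → β Term1 and Term1 → α Term1 | ε.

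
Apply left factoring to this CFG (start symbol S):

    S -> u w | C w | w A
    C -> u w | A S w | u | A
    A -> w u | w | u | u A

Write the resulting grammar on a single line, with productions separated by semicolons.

S -> u w | C w | w A; C -> u C' | A C''; A -> w A' | u A''; C' -> w | ε; C'' -> S w | ε; A' -> u | ε; A'' -> ε | A

C has alternatives sharing prefix 'u': factor to C → u C' with C' → w | ε.
C has alternatives sharing prefix 'A': factor to C → A C'' with C'' → S w | ε.
A has alternatives sharing prefix 'w': factor to A → w A' with A' → u | ε.
A has alternatives sharing prefix 'u': factor to A → u A'' with A'' → ε | A.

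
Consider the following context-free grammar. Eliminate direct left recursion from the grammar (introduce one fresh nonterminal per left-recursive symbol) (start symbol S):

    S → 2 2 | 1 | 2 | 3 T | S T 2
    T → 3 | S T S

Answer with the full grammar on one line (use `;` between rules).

Directly left-recursive nonterminal: S.
For S: α = {T 2}, β = {2 2, 1, 2, 3 T}. Rewrite as S → β S' and S' → α S' | ε.

S → 2 2 S' | 1 S' | 2 S' | 3 T S'; T → 3 | S T S; S' → T 2 S' | ε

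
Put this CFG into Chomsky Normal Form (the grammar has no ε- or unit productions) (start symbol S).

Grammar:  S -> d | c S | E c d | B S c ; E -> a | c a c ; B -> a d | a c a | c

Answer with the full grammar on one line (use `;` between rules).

S -> d | X1 S | E Y1 | B Y2; E -> a | X1 Y3; B -> X3 X2 | X3 Y4 | c; X1 -> c; X2 -> d; X3 -> a; Y1 -> X1 X2; Y2 -> S X1; Y3 -> X3 X1; Y4 -> X1 X3

Introduce a nonterminal for each terminal appearing in a rule of length ≥ 2: X1 → c, X2 → d, X3 → a.
Binarize each right-hand side of length ≥ 3 by chaining fresh nonterminals (Y1, Y2, …): affected rules were S → E X1 X2; S → B S X1; E → X1 X3 X1; B → X3 X1 X3.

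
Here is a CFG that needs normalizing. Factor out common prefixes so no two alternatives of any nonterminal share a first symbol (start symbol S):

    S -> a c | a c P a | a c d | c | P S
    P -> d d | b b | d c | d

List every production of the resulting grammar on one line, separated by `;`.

S -> c | P S | a c S'; P -> b b | d P'; S' -> eps | P a | d; P' -> d | c | eps

S has alternatives sharing prefix 'a c': factor to S → a c S' with S' → ε | P a | d.
P has alternatives sharing prefix 'd': factor to P → d P' with P' → d | c | ε.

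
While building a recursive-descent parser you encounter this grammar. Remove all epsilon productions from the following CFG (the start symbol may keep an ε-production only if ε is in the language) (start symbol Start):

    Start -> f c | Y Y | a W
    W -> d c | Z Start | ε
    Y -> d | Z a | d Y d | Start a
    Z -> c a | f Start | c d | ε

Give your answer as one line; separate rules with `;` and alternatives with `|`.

Nullable nonterminals: {W, Z}.
ε ∉ L(G), so no ε-production is kept.
Add the nullable-subset variants: Start → a W gives a W | a. W → Z Start gives Z Start | Start. Y → Z a gives Z a | a.

Start -> f c | Y Y | a W | a; W -> d c | Z Start | Start; Y -> d | Z a | a | d Y d | Start a; Z -> c a | f Start | c d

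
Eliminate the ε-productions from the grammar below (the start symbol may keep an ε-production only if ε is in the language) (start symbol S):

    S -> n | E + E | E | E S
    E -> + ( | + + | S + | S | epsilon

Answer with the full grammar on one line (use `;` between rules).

Nullable set = {E, S}.
ε ∈ L(G) since S is nullable, so keep S → ε.
Expand every rule over subsets of its nullable positions: S → E + E gives E + E | E + | + E | +. E → S + gives S + | +.

S -> n | E + E | E + | + E | + | E | E S | epsilon; E -> + ( | + + | S + | + | S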